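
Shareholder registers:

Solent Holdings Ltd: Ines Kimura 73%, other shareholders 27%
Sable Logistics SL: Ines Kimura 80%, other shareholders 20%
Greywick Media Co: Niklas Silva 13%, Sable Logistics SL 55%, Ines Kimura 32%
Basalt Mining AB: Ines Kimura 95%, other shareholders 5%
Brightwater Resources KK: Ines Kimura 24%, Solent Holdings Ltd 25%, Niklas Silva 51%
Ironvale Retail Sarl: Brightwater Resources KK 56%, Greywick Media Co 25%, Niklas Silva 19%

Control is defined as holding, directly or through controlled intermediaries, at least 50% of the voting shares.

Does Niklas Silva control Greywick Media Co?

Niklas holds 51% of Brightwater, so Niklas controls Brightwater.
Brightwater and Niklas together hold 56% + 19% = 75% of Ironvale, so Niklas controls Ironvale.
In Greywick, Niklas's side holds only 13%, not ≥ 50%.
So Niklas does not control Greywick.

No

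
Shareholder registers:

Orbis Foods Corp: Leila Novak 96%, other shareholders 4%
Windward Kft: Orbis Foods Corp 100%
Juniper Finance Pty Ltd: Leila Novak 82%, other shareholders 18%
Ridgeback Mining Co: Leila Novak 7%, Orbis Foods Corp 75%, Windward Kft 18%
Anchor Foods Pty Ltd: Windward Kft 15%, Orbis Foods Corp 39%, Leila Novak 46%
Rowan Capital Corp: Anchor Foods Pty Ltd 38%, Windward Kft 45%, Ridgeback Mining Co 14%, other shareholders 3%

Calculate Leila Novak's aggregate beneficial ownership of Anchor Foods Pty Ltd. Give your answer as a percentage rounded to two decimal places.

Leila reaches Anchor along 3 paths.
Via Orbis → Windward: 96% × 100% × 15% = 14.4%.
Via Orbis: 96% × 39% = 37.44%.
Direct stake: 46% = 46%.
Total: 14.4% + 37.44% + 46% = 97.84%.

97.84%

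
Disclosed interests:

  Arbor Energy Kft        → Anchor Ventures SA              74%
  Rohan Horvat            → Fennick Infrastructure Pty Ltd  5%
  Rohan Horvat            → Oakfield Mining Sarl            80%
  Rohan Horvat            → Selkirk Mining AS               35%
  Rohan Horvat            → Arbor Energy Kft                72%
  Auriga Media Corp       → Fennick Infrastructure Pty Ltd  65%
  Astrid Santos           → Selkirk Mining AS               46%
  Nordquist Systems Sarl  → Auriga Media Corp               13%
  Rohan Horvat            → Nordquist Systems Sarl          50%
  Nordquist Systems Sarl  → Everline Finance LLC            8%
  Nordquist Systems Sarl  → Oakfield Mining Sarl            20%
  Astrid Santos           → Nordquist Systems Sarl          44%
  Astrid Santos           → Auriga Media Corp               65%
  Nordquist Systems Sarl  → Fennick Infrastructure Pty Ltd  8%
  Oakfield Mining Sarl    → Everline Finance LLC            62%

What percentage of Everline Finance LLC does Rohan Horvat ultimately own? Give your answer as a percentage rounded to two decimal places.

Rohan reaches Everline along 3 paths.
Via Nordquist: 50% × 8% = 4%.
Via Nordquist → Oakfield: 50% × 20% × 62% = 6.2%.
Via Oakfield: 80% × 62% = 49.6%.
Total: 4% + 6.2% + 49.6% = 59.8%.
Rounded: 59.80%.

59.80%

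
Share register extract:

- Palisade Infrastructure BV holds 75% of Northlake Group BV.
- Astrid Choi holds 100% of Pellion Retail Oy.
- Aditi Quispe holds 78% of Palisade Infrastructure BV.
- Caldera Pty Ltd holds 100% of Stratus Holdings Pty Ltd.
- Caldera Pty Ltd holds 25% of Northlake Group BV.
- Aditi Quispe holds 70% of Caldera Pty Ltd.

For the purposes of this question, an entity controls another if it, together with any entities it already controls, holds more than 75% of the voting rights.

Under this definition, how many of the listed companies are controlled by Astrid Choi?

Astrid holds 100% of Pellion, so Astrid controls Pellion.
No other company's threshold is met.
Astrid controls 1 company.

1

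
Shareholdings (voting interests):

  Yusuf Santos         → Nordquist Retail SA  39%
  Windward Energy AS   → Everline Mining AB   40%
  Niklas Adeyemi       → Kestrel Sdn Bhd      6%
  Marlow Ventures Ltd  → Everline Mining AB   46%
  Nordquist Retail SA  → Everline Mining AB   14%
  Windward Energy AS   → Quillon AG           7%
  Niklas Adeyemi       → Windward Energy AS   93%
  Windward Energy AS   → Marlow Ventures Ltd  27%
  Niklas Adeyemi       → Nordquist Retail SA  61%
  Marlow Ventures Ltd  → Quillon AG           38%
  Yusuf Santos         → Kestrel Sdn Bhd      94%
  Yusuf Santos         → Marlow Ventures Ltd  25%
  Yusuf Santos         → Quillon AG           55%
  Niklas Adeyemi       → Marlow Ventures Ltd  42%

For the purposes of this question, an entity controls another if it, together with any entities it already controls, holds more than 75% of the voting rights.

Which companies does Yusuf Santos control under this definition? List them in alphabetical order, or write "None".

Kestrel Sdn Bhd

Yusuf holds 94% of Kestrel, so Yusuf controls Kestrel.
No other company's threshold is met.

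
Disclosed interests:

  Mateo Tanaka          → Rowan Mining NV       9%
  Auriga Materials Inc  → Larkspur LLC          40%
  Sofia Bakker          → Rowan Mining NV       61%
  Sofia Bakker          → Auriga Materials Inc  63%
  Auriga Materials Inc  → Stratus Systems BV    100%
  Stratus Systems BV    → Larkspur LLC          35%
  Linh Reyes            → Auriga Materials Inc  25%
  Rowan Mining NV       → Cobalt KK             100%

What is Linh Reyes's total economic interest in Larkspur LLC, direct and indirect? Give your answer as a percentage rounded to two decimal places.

18.75%

Linh reaches Larkspur along 2 paths.
Via Auriga: 25% × 40% = 10%.
Via Auriga → Stratus: 25% × 100% × 35% = 8.75%.
Total: 10% + 8.75% = 18.75%.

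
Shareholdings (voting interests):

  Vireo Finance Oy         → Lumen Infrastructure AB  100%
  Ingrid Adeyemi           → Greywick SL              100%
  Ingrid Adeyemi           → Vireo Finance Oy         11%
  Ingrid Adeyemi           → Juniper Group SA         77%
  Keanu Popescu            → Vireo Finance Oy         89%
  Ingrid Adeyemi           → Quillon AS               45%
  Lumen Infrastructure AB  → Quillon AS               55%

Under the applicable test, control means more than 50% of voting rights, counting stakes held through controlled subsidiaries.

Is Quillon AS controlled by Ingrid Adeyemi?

Ingrid holds 100% of Greywick, so Ingrid controls Greywick.
Ingrid holds 77% of Juniper, so Ingrid controls Juniper.
In Quillon, Ingrid's side holds only 45%, not > 50%.
So Ingrid does not control Quillon.

No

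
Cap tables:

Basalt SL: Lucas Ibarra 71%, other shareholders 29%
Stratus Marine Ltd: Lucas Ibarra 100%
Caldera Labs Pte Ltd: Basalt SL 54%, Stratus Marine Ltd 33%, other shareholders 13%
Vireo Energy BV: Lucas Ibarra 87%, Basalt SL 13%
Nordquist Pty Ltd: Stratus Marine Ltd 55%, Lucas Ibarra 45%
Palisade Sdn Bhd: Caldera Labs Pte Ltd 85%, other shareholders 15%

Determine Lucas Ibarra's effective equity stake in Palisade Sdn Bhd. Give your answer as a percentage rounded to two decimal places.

Lucas reaches Palisade along 2 paths.
Via Basalt → Caldera: 71% × 54% × 85% = 32.589%.
Via Stratus → Caldera: 100% × 33% × 85% = 28.05%.
Total: 32.589% + 28.05% = 60.639%.
Rounded: 60.64%.

60.64%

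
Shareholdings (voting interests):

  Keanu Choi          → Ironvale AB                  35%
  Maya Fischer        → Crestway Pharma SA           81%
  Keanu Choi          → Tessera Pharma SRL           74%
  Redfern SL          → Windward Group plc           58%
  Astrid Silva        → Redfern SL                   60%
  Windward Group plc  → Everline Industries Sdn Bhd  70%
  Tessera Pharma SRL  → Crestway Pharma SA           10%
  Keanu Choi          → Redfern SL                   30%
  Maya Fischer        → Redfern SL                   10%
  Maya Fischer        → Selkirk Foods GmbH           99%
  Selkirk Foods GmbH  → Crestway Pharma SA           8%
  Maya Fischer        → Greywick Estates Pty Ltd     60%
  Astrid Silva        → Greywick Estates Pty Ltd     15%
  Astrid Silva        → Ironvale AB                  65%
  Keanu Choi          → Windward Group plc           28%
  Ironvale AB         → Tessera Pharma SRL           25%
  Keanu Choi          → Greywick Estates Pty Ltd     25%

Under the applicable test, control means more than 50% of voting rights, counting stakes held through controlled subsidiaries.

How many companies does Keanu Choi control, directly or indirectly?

Keanu holds 74% of Tessera, so Keanu controls Tessera.
No other company's threshold is met.
Keanu controls 1 company.

1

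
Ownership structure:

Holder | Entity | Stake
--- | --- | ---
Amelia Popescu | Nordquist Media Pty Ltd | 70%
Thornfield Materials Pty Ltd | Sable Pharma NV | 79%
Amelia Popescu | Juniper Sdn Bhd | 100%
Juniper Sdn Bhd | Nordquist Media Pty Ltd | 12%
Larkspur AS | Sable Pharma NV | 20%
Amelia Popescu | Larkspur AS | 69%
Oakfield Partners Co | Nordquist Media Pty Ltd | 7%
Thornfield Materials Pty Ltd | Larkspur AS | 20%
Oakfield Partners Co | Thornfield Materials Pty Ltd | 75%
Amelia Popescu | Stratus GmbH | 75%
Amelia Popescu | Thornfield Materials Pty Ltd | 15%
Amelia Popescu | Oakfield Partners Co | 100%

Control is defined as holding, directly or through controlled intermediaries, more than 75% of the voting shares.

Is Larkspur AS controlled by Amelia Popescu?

Yes

Amelia holds 100% of Oakfield, so Amelia controls Oakfield.
Oakfield and Amelia together hold 75% + 15% = 90% of Thornfield, so Amelia controls Thornfield.
Thornfield and Amelia together hold 20% + 69% = 89% of Larkspur, so Amelia controls Larkspur.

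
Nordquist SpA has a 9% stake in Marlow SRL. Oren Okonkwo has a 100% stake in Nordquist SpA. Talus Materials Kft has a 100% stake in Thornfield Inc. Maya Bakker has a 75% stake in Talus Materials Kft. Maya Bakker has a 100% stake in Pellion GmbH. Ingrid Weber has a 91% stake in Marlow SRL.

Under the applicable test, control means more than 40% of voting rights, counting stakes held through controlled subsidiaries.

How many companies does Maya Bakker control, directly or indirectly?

Maya holds 75% of Talus, so Maya controls Talus.
Maya holds 100% of Pellion, so Maya controls Pellion.
Talus holds 100% of Thornfield, so Maya controls Thornfield.
No other company's threshold is met.
Maya controls 3 companies.

3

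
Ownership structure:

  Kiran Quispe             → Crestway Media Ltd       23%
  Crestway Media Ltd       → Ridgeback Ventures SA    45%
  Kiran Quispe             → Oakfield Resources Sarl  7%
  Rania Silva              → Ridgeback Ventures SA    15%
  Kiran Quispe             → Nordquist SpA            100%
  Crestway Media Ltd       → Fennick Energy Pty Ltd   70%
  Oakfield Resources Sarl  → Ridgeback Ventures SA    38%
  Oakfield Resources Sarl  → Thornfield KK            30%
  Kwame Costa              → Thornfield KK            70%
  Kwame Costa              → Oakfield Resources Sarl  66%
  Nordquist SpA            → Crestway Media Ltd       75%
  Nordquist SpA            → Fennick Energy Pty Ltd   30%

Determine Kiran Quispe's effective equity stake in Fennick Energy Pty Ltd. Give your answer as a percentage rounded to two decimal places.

98.60%

Kiran reaches Fennick along 3 paths.
Via Nordquist: 100% × 30% = 30%.
Via Nordquist → Crestway: 100% × 75% × 70% = 52.5%.
Via Crestway: 23% × 70% = 16.1%.
Total: 30% + 52.5% + 16.1% = 98.6%.
Rounded: 98.60%.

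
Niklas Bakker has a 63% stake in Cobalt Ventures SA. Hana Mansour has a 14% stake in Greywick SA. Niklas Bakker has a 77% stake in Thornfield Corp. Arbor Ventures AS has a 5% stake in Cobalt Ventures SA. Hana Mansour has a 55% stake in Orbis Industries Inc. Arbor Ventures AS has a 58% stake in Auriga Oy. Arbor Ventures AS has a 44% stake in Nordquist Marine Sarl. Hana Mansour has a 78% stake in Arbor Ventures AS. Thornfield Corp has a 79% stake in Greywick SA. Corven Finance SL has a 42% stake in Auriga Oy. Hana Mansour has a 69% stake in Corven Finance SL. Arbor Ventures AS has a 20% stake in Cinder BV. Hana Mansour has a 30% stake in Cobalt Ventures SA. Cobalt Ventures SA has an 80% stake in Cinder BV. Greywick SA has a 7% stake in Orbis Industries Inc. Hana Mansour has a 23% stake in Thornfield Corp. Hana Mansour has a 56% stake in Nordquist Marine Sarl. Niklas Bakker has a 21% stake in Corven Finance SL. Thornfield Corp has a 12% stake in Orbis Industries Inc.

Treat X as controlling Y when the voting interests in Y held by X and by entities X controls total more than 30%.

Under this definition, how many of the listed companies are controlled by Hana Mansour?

7

Hana holds 78% of Arbor, so Hana controls Arbor.
Hana holds 69% of Corven, so Hana controls Corven.
Hana and Arbor together hold 30% + 5% = 35% of Cobalt, so Hana controls Cobalt.
Arbor and Corven together hold 58% + 42% = 100% of Auriga, so Hana controls Auriga.
Hana holds 55% of Orbis, so Hana controls Orbis.
Arbor and Cobalt together hold 20% + 80% = 100% of Cinder, so Hana controls Cinder.
Hana and Arbor together hold 56% + 44% = 100% of Nordquist, so Hana controls Nordquist.
No other company's threshold is met.
Hana controls 7 companies.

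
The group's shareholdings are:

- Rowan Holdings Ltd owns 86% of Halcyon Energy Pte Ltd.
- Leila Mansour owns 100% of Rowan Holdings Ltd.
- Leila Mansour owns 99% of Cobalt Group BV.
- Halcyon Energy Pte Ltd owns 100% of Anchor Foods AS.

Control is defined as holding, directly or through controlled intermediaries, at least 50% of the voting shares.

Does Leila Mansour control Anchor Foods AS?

Yes

Leila holds 100% of Rowan, so Leila controls Rowan.
Rowan holds 86% of Halcyon, so Leila controls Halcyon.
Halcyon holds 100% of Anchor, so Leila controls Anchor.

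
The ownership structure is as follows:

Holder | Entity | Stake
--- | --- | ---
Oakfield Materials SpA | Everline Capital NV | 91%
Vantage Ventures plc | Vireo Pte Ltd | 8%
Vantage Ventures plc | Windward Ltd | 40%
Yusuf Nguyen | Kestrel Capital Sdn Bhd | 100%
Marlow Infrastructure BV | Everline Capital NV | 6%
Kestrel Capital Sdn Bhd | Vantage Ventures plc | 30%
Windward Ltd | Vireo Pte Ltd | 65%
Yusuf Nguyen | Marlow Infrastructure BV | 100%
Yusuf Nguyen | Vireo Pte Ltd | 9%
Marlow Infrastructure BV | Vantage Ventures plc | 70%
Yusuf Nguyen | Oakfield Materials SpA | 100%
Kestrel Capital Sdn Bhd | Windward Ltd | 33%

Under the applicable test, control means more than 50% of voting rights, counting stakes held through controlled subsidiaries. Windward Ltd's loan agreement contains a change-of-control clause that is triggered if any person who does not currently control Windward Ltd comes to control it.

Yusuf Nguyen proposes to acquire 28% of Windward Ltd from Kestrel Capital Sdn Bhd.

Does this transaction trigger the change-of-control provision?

No

The purchase adds only to Yusuf's holdings (Kestrel's stake shrinks), so Yusuf is the only person who could newly come to control Windward.
Yusuf holds 100% of Marlow, so Yusuf controls Marlow.
Yusuf holds 100% of Kestrel, so Yusuf controls Kestrel.
Kestrel and Marlow together hold 30% + 70% = 100% of Vantage, so Yusuf controls Vantage.
Vantage and Kestrel together hold 40% + 33% = 73% of Windward, so Yusuf controls Windward.
So Yusuf already controls Windward before the transaction.
After the purchase, Yusuf holds 28% of Windward directly, and Kestrel's stake falls to 5%.
Yusuf controlled Windward already, so this is not a new person acquiring control; every other person's position is unchanged or reduced.
No new person acquires control, so the clause is not triggered.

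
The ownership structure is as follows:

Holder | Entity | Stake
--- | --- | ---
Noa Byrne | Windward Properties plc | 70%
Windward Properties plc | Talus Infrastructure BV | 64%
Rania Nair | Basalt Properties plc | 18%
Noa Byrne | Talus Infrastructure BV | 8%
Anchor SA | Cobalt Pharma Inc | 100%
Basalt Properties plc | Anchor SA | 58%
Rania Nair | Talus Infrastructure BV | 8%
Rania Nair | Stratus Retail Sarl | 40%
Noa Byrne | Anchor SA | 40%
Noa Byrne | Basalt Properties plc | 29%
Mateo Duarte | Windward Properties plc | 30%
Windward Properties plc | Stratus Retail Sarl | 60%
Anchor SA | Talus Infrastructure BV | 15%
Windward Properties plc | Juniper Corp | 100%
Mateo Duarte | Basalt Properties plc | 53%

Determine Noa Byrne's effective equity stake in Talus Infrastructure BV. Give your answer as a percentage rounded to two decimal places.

Noa reaches Talus along 4 paths.
Via Anchor: 40% × 15% = 6%.
Via Basalt → Anchor: 29% × 58% × 15% = 2.523%.
Via Windward: 70% × 64% = 44.8%.
Direct stake: 8% = 8%.
Total: 6% + 2.523% + 44.8% + 8% = 61.323%.
Rounded: 61.32%.

61.32%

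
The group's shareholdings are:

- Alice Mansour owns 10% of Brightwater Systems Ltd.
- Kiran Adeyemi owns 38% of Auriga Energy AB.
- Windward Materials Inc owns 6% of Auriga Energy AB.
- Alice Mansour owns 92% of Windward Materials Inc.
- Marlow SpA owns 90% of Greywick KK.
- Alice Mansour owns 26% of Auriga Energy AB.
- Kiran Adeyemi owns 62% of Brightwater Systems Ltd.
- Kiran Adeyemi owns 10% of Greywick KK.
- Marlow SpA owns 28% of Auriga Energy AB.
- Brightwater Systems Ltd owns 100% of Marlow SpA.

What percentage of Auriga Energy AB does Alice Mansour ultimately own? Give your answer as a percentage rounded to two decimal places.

34.32%

Alice reaches Auriga along 3 paths.
Direct stake: 26% = 26%.
Via Windward: 92% × 6% = 5.52%.
Via Brightwater → Marlow: 10% × 100% × 28% = 2.8%.
Total: 26% + 5.52% + 2.8% = 34.32%.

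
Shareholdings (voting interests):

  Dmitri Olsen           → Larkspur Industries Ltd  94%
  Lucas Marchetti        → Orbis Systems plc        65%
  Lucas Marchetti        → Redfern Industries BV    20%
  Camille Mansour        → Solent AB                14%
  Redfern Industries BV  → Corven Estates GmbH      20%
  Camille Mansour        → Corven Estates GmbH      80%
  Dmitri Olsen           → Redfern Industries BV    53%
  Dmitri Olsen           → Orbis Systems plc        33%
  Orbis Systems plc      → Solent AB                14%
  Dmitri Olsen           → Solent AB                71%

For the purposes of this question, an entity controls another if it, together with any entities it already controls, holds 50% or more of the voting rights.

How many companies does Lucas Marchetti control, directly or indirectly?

Lucas holds 65% of Orbis, so Lucas controls Orbis.
No other company's threshold is met.
Lucas controls 1 company.

1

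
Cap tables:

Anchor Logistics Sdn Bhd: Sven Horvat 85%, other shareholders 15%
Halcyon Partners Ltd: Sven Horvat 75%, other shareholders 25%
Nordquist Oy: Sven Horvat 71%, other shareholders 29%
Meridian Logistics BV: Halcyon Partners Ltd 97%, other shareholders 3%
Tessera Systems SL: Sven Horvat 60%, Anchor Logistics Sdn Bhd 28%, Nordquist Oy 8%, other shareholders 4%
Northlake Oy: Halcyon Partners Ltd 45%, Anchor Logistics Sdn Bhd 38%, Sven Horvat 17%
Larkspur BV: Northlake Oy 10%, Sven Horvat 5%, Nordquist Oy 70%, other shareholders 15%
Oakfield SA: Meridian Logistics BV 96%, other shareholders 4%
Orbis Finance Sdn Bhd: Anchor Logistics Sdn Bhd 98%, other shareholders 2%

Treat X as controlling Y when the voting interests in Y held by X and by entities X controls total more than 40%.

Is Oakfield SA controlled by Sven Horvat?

Sven holds 75% of Halcyon, so Sven controls Halcyon.
Halcyon holds 97% of Meridian, so Sven controls Meridian.
Meridian holds 96% of Oakfield, so Sven controls Oakfield.

Yes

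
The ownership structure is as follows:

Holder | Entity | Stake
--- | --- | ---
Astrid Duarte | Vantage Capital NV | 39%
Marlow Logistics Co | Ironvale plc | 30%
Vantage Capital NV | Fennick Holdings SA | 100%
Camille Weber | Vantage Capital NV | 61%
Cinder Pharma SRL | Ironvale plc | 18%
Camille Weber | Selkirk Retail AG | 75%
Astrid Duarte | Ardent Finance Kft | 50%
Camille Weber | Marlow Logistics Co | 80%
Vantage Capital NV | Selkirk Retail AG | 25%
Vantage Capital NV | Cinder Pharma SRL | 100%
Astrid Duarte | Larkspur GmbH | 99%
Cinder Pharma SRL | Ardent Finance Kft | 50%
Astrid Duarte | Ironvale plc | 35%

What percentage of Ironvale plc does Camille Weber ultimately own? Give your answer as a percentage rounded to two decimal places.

34.98%

Camille reaches Ironvale along 2 paths.
Via Vantage → Cinder: 61% × 100% × 18% = 10.98%.
Via Marlow: 80% × 30% = 24%.
Total: 10.98% + 24% = 34.98%.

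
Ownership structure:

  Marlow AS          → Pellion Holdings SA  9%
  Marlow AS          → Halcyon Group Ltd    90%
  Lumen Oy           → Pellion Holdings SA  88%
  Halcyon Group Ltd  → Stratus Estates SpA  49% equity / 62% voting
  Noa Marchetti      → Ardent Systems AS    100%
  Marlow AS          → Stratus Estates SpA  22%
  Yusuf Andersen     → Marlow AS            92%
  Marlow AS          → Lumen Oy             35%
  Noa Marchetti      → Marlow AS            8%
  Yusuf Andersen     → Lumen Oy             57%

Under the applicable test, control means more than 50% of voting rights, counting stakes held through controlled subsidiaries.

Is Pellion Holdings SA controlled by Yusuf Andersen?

Yes

Yusuf holds 92% of Marlow, so Yusuf controls Marlow.
Marlow and Yusuf together hold 35% + 57% = 92% of Lumen, so Yusuf controls Lumen.
Lumen and Marlow together hold 88% + 9% = 97% of Pellion, so Yusuf controls Pellion.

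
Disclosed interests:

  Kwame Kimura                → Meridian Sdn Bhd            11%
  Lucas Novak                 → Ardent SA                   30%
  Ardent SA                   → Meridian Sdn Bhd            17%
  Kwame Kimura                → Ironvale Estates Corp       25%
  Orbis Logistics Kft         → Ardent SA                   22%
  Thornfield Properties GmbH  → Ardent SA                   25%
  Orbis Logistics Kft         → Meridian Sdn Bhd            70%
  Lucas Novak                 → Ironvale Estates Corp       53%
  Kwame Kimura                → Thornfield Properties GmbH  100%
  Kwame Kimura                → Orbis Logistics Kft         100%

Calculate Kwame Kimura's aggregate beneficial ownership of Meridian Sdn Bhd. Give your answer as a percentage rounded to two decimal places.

Kwame reaches Meridian along 4 paths.
Direct stake: 11% = 11%.
Via Orbis → Ardent: 100% × 22% × 17% = 3.74%.
Via Thornfield → Ardent: 100% × 25% × 17% = 4.25%.
Via Orbis: 100% × 70% = 70%.
Total: 11% + 3.74% + 4.25% + 70% = 88.99%.

88.99%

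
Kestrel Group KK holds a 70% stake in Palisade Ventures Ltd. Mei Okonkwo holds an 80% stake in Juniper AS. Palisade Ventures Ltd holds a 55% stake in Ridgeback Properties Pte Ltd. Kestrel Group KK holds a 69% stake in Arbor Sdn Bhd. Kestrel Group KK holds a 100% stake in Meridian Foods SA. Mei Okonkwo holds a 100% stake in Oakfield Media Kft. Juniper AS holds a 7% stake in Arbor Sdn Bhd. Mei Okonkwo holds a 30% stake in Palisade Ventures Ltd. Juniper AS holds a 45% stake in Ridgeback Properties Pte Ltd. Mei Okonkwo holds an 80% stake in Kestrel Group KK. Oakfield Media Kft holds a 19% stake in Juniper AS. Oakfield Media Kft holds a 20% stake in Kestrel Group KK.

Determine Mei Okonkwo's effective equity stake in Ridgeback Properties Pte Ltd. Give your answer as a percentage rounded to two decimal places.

99.55%

Mei reaches Ridgeback along 5 paths.
Via Juniper: 80% × 45% = 36%.
Via Oakfield → Juniper: 100% × 19% × 45% = 8.55%.
Via Kestrel → Palisade: 80% × 70% × 55% = 30.8%.
Via Oakfield → Kestrel → Palisade: 100% × 20% × 70% × 55% = 7.7%.
Via Palisade: 30% × 55% = 16.5%.
Total: 36% + 8.55% + 30.8% + 7.7% + 16.5% = 99.55%.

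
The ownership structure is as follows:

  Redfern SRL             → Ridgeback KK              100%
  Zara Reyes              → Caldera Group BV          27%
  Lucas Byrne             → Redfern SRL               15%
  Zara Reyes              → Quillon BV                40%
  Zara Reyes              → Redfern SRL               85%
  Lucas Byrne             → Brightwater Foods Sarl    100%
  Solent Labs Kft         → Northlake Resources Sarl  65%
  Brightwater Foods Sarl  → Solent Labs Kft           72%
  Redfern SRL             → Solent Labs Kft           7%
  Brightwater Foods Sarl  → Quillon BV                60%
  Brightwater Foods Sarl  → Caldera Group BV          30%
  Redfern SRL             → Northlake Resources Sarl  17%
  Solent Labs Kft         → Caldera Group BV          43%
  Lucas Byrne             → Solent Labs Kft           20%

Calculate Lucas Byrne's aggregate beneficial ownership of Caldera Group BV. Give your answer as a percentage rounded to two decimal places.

70.01%

Lucas reaches Caldera along 4 paths.
Via Brightwater: 100% × 30% = 30%.
Via Solent: 20% × 43% = 8.6%.
Via Brightwater → Solent: 100% × 72% × 43% = 30.96%.
Via Redfern → Solent: 15% × 7% × 43% = 0.4515%.
Total: 30% + 8.6% + 30.96% + 0.4515% = 70.0115%.
Rounded: 70.01%.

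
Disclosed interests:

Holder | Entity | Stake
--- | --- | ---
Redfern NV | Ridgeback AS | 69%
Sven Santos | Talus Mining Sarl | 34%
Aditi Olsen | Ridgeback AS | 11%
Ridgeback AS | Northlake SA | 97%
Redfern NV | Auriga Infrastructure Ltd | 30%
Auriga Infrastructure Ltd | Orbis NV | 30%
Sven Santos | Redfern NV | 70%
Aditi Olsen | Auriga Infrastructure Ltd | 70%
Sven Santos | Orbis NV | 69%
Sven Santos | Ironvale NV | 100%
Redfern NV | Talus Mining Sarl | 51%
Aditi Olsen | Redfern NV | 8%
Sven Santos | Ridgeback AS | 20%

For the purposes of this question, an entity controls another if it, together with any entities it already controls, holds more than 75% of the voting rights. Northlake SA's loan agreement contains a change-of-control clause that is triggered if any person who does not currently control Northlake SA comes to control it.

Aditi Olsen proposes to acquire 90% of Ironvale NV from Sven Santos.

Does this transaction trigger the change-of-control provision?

The purchase adds only to Aditi's holdings (Sven's stake shrinks), so Aditi is the only person who could newly come to control Northlake.
Aditi's largest direct stake is 70% in Auriga, which does not meet the threshold, so Aditi controls no company.
Neither Aditi nor any entity Aditi controls holds any voting interest in Northlake.
So before the transaction, Aditi does not control Northlake.
After the purchase, Aditi holds 90% of Ironvale directly, and Sven's stake falls to 10%.
Aditi holds 90% of Ironvale, so Aditi controls Ironvale.
After the transaction, neither Aditi nor any entity Aditi controls holds a voting interest in Northlake, so Aditi still does not control it.
No new person acquires control, so the clause is not triggered.

No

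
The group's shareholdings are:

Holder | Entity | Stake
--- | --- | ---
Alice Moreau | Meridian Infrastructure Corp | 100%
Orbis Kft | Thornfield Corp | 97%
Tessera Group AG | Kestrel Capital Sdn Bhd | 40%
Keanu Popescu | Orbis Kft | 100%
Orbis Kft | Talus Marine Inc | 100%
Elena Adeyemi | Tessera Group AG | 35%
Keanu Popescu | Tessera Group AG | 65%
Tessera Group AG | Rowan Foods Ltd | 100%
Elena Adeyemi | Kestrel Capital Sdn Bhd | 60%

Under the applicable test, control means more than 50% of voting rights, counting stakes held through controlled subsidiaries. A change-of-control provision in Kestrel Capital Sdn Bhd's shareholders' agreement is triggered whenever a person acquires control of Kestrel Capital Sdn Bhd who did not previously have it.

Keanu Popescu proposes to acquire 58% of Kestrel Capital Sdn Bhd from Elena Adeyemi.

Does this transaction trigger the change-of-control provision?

Yes

The purchase adds only to Keanu's holdings (Elena's stake shrinks), so Keanu is the only person who could newly come to control Kestrel.
Keanu holds 65% of Tessera, so Keanu controls Tessera.
Keanu holds 100% of Orbis, so Keanu controls Orbis.
Orbis holds 97% of Thornfield, so Keanu controls Thornfield.
Tessera holds 100% of Rowan, so Keanu controls Rowan.
Orbis holds 100% of Talus, so Keanu controls Talus.
In Kestrel, Keanu's side holds only 40%, not > 50%.
So before the transaction, Keanu does not control Kestrel.
After the purchase, Keanu holds 58% of Kestrel directly, and Elena's stake falls to 2%.
Tessera and Keanu together hold 40% + 58% = 98% of Kestrel, so Keanu controls Kestrel.
Keanu did not control Kestrel before and does after, so the clause is triggered.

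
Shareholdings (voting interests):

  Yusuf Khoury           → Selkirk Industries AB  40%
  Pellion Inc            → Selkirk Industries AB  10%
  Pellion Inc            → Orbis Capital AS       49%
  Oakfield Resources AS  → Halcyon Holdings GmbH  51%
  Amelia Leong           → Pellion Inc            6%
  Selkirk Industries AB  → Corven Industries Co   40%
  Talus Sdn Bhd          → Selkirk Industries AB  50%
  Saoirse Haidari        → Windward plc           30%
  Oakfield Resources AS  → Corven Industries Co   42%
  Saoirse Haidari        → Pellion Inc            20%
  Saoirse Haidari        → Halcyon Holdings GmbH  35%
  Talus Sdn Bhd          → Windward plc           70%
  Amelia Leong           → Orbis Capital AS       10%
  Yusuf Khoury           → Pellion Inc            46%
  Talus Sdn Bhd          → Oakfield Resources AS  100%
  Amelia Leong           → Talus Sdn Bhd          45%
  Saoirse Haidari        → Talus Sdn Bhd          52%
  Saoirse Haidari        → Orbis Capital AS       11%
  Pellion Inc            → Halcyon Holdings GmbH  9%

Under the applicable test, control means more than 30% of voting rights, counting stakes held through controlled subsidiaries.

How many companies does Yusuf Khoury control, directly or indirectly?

Yusuf holds 46% of Pellion, so Yusuf controls Pellion.
Pellion holds 49% of Orbis, so Yusuf controls Orbis.
Yusuf and Pellion together hold 40% + 10% = 50% of Selkirk, so Yusuf controls Selkirk.
Selkirk holds 40% of Corven, so Yusuf controls Corven.
No other company's threshold is met.
Yusuf controls 4 companies.

4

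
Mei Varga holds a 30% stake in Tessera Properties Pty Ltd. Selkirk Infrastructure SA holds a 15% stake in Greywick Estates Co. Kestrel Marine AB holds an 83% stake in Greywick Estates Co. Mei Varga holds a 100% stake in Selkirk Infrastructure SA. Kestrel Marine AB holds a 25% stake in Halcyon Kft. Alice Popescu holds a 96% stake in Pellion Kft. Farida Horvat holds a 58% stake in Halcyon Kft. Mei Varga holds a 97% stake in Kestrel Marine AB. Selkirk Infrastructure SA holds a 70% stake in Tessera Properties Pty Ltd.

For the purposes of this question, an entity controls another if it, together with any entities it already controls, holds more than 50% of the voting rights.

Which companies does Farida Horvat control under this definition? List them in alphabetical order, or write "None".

Halcyon Kft

Farida holds 58% of Halcyon, so Farida controls Halcyon.
No other company's threshold is met.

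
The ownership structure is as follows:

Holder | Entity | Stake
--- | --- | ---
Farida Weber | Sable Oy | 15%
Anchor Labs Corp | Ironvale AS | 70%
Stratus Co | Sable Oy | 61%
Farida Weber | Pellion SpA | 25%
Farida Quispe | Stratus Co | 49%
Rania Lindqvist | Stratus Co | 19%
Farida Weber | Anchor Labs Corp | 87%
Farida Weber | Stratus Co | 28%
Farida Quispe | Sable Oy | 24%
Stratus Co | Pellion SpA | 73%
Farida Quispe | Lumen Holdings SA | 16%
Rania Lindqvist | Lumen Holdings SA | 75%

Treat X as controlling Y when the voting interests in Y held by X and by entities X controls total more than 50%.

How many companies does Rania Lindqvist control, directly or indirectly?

1

Rania holds 75% of Lumen, so Rania controls Lumen.
No other company's threshold is met.
Rania controls 1 company.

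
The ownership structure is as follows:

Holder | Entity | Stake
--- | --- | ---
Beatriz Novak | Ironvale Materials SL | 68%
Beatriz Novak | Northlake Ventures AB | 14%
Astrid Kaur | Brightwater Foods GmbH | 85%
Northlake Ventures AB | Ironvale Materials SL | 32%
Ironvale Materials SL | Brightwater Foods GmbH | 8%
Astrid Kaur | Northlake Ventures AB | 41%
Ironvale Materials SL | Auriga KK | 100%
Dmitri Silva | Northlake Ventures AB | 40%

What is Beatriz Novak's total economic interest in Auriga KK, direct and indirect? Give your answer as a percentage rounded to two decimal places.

Beatriz reaches Auriga along 2 paths.
Via Ironvale: 68% × 100% = 68%.
Via Northlake → Ironvale: 14% × 32% × 100% = 4.48%.
Total: 68% + 4.48% = 72.48%.

72.48%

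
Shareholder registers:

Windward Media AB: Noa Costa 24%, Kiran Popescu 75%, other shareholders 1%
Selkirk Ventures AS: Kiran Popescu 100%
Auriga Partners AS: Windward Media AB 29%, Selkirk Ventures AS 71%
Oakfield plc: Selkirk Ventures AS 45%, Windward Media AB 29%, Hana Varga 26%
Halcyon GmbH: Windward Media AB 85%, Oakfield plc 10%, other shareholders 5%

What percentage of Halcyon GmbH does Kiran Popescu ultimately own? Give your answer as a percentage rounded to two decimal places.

Kiran reaches Halcyon along 3 paths.
Via Windward: 75% × 85% = 63.75%.
Via Selkirk → Oakfield: 100% × 45% × 10% = 4.5%.
Via Windward → Oakfield: 75% × 29% × 10% = 2.175%.
Total: 63.75% + 4.5% + 2.175% = 70.425%.
Rounded: 70.43%.

70.43%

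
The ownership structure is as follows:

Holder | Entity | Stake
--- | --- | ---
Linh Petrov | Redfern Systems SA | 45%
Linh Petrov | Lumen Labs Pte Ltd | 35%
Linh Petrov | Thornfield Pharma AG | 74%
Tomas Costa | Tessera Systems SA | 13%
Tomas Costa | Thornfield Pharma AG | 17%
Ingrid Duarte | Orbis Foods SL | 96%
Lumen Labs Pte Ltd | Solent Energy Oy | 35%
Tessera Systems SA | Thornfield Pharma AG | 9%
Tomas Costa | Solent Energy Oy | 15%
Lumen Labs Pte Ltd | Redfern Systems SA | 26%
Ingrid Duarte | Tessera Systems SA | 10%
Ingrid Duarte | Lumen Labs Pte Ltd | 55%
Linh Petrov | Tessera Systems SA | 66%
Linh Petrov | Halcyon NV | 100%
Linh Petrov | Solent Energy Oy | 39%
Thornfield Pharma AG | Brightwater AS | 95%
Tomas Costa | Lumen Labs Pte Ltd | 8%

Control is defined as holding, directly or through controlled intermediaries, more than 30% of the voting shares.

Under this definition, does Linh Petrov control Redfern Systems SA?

Yes

Linh holds 35% of Lumen, so Linh controls Lumen.
Linh and Lumen together hold 45% + 26% = 71% of Redfern, so Linh controls Redfern.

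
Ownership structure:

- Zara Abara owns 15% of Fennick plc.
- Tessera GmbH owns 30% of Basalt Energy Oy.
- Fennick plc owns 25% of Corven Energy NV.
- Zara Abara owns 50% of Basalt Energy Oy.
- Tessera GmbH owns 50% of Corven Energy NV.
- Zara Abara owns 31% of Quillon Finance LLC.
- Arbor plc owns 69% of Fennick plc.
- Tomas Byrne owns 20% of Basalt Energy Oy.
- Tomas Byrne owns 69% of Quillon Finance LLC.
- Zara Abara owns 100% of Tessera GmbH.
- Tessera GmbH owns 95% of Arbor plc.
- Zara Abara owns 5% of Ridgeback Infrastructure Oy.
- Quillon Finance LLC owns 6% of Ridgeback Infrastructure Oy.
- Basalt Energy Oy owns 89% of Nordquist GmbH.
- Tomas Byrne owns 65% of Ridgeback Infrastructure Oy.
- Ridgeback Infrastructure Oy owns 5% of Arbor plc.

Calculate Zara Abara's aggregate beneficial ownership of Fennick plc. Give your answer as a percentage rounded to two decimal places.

80.79%

Zara reaches Fennick along 4 paths.
Via Tessera → Arbor: 100% × 95% × 69% = 65.55%.
Via Quillon → Ridgeback → Arbor: 31% × 6% × 5% × 69% = 0.06417%.
Via Ridgeback → Arbor: 5% × 5% × 69% = 0.1725%.
Direct stake: 15% = 15%.
Total: 65.55% + 0.06417% + 0.1725% + 15% = 80.78667%.
Rounded: 80.79%.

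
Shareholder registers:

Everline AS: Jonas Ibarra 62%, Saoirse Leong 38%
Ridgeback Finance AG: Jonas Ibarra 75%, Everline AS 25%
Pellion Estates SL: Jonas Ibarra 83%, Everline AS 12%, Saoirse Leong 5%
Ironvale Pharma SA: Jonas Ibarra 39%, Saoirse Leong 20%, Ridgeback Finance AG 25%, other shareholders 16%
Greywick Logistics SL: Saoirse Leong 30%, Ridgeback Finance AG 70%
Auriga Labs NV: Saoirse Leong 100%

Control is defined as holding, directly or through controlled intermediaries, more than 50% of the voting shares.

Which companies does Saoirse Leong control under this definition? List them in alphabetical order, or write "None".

Saoirse holds 100% of Auriga, so Saoirse controls Auriga.
No other company's threshold is met.

Auriga Labs NV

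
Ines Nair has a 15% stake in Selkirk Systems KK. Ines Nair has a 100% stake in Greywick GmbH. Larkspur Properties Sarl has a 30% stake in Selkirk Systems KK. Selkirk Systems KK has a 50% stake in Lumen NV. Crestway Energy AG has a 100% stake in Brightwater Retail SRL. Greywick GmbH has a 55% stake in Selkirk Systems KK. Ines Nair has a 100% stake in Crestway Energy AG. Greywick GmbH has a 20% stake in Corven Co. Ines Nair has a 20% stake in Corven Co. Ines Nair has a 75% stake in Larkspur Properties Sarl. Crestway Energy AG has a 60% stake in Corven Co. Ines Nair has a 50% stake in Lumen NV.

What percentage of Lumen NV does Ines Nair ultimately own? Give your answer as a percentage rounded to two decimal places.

Ines reaches Lumen along 4 paths.
Direct stake: 50% = 50%.
Via Greywick → Selkirk: 100% × 55% × 50% = 27.5%.
Via Larkspur → Selkirk: 75% × 30% × 50% = 11.25%.
Via Selkirk: 15% × 50% = 7.5%.
Total: 50% + 27.5% + 11.25% + 7.5% = 96.25%.

96.25%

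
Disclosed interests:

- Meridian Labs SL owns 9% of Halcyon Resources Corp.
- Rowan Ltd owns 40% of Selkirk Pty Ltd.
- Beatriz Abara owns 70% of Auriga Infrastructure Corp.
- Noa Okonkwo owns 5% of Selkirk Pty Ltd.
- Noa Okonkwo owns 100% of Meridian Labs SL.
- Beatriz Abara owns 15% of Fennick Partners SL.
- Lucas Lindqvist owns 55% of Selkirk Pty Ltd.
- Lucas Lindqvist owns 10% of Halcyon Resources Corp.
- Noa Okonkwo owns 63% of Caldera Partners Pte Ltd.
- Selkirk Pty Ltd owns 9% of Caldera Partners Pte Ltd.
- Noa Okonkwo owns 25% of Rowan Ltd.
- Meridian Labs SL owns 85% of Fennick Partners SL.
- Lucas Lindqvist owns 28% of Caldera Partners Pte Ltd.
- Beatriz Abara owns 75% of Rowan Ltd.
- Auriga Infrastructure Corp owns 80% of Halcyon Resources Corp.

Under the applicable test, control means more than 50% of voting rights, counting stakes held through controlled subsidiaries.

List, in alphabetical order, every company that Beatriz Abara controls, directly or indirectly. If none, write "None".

Beatriz holds 70% of Auriga, so Beatriz controls Auriga.
Beatriz holds 75% of Rowan, so Beatriz controls Rowan.
Auriga holds 80% of Halcyon, so Beatriz controls Halcyon.
No other company's threshold is met.

Auriga Infrastructure Corp, Halcyon Resources Corp, Rowan Ltd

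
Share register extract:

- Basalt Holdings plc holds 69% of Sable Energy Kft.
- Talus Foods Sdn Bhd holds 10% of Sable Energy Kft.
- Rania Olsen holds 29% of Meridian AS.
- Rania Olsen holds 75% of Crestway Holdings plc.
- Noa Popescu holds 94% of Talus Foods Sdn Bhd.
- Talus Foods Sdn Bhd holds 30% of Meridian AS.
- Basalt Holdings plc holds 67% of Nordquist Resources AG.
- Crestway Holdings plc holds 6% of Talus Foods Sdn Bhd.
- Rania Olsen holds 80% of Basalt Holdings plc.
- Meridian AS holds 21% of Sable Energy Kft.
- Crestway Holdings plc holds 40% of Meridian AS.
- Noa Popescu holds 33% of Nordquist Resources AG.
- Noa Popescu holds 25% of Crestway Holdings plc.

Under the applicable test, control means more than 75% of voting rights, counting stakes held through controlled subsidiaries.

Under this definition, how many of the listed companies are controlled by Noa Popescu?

1

Noa holds 94% of Talus, so Noa controls Talus.
No other company's threshold is met.
Noa controls 1 company.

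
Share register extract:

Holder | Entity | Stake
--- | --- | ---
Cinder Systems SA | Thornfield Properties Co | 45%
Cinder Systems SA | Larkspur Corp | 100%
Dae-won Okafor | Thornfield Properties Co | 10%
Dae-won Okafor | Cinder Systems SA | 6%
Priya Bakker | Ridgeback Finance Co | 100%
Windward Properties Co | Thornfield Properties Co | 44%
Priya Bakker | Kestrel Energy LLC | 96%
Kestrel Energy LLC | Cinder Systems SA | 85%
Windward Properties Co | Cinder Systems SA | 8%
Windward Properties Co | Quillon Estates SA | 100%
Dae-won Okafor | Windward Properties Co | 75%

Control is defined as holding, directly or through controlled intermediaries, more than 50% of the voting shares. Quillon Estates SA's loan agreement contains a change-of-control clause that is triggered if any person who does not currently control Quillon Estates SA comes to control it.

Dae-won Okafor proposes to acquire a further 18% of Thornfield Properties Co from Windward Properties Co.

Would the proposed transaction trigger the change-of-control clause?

No

The purchase adds only to Dae-won's holdings (Windward's stake shrinks), so Dae-won is the only person who could newly come to control Quillon.
Dae-won holds 75% of Windward, so Dae-won controls Windward.
Windward holds 100% of Quillon, so Dae-won controls Quillon.
So Dae-won already controls Quillon before the transaction.
After the purchase, Dae-won's direct stake in Thornfield rises to 10% + 18% = 28%, and Windward's stake falls to 26%.
Dae-won controlled Quillon already, so this is not a new person acquiring control; every other person's position is unchanged or reduced.
No new person acquires control, so the clause is not triggered.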